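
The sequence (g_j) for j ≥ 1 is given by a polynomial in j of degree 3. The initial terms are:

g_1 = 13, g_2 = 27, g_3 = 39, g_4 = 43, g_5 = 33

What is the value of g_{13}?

1st diffs: 14, 12, 4, -10.
2nd diffs: -2, -8, -14.
3rd diffs: -6, -6 (constant).
Newton forward-difference form: g_j = 13 + 14·C(j-1,1) + (-2)·C(j-1,2) + (-6)·C(j-1,3).
At j = 13: j-1 = 12, so g_{13} = 13 + 168 - 132 - 1320 = -1271.

-1271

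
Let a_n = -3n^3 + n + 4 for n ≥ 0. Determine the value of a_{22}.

a_{22} = -3·22^3 + 1·22 + 4 = -31918.

-31918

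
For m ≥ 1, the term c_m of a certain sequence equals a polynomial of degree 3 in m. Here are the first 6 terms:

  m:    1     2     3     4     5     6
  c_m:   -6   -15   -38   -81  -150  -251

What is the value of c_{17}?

1st diffs: -9, -23, -43, -69, -101.
2nd diffs: -14, -20, -26, -32.
3rd diffs: -6, -6, -6 (constant).
Newton forward-difference form: c_m = -6 + (-9)·C(m-1,1) + (-14)·C(m-1,2) + (-6)·C(m-1,3).
At m = 17: m-1 = 16, so c_{17} = -6 - 144 - 1680 - 3360 = -5190.

-5190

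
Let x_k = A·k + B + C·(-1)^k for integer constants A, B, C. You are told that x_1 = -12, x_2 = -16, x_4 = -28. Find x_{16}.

-100

At k = 1, 2, 4: A + B - C = -12; 2A + B + C = -16; 4A + B + C = -28.
Subtracting the first from the second: A + 2C = -4.
Subtracting the second from the third: 2A = -12.
Solving: C = 1, A = -6, then B = -5.
Therefore x_{16} = -96 + (-5) + 1·1 = -100.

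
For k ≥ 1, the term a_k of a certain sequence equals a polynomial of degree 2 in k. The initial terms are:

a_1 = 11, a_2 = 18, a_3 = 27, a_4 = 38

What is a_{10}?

146

1st diffs: 7, 9, 11.
2nd diffs: 2, 2 (constant).
Newton forward-difference form: a_k = 11 + 7·C(k-1,1) + 2·C(k-1,2).
At k = 10: k-1 = 9, so a_{10} = 11 + 63 + 72 = 146.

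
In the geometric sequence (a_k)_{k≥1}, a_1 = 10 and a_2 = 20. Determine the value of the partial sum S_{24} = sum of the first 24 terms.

167772150

Common ratio r = 2.
a_k = 10·2^(k-1).
S = 10·(2^24 - 1)/(2 - 1) = 10·(16777216 - 1)/(1) = 167772150.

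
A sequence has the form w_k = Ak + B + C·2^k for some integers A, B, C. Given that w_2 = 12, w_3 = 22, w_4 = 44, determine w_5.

At k = 2, 3, 4: 2A + B + 4C = 12; 3A + B + 8C = 22; 4A + B + 16C = 44.
Subtracting the first from the second: A + 4C = 10.
Subtracting the second from the third: A + 8C = 22.
Solving: C = 3, A = -2, then B = 4.
Therefore w_5 = -10 + 4 + 3·32 = 90.

90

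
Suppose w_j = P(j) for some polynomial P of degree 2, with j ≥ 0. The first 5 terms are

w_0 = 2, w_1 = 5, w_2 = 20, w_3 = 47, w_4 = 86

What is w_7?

1st diffs: 3, 15, 27, 39.
2nd diffs: 12, 12, 12 (constant).
Newton forward-difference form: w_j = 2 + 3·C(j,1) + 12·C(j,2).
At j = 7: j = 7, so w_7 = 2 + 21 + 252 = 275.

275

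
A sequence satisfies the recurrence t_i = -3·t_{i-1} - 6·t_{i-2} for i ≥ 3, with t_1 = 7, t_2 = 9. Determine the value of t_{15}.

1366875

Step forward from the initial values:
t_3 = -69;  t_4 = 153;  t_5 = -45;  …;  t_{12} = 729;  t_{13} = 451251;  t_{14} = -1358127;  t_{15} = 1366875.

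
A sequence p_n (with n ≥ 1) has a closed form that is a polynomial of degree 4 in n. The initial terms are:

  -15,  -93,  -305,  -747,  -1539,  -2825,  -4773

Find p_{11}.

1st diffs: -78, -212, -442, -792, -1286, -1948.
2nd diffs: -134, -230, -350, -494, -662.
3rd diffs: -96, -120, -144, -168.
4th diffs: -24, -24, -24 (constant).
Newton forward-difference form: p_n = -15 + (-78)·C(n-1,1) + (-134)·C(n-1,2) + (-96)·C(n-1,3) + (-24)·C(n-1,4).
At n = 11: n-1 = 10, so p_{11} = -15 - 780 - 6030 - 11520 - 5040 = -23385.

-23385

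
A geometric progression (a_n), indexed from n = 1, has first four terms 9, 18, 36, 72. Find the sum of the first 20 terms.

Common ratio r = 2.
a_n = 9·2^(n-1).
S = 9·(2^20 - 1)/(2 - 1) = 9·(1048576 - 1)/(1) = 9437175.

9437175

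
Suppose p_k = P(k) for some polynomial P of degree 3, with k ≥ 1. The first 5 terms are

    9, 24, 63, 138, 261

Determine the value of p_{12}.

3474

1st diffs: 15, 39, 75, 123.
2nd diffs: 24, 36, 48.
3rd diffs: 12, 12 (constant).
Newton forward-difference form: p_k = 9 + 15·C(k-1,1) + 24·C(k-1,2) + 12·C(k-1,3).
At k = 12: k-1 = 11, so p_{12} = 9 + 165 + 1320 + 1980 = 3474.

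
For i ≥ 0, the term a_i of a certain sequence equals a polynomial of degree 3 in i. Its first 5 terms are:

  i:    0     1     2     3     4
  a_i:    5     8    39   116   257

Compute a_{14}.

1st diffs: 3, 31, 77, 141.
2nd diffs: 28, 46, 64.
3rd diffs: 18, 18 (constant).
Newton forward-difference form: a_i = 5 + 3·C(i,1) + 28·C(i,2) + 18·C(i,3).
At i = 14: i = 14, so a_{14} = 5 + 42 + 2548 + 6552 = 9147.

9147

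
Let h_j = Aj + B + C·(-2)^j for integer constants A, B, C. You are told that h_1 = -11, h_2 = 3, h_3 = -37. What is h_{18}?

786359

Write the equations: A + B - 2C = -11; 2A + B + 4C = 3; 3A + B - 8C = -37.
Subtracting the first from the second: A + 6C = 14.
Subtracting the second from the third: A - 12C = -40.
Solving: C = 3, A = -4, then B = -1.
Hence h_{18} = -4·18 + (-1) + 3·262144 = 786359.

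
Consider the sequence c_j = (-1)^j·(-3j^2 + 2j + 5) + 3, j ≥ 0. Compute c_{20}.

-1152

(-1)^20 = 1; -3j^2 + 2j + 5 at j=20 is -1155; so c_{20} = -1152.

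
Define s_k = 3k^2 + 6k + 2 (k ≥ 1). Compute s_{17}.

s_{17} = 3·17^2 + 6·17 + 2 = 971.

971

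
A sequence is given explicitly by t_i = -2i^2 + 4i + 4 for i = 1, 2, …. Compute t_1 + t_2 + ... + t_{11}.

-704

Over i = 1..11: Σi = 66, Σi² = 506.
Total = (-2)·506 + (4)·66 + (4)·11 = -704.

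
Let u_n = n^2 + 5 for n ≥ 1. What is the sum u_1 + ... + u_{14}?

1085

Over n = 1..14: Σn = 105, Σn² = 1015.
Total = (1)·1015 + (5)·14 = 1085.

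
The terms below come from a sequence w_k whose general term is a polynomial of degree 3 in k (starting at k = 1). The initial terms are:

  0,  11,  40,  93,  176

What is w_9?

928

1st diffs: 11, 29, 53, 83.
2nd diffs: 18, 24, 30.
3rd diffs: 6, 6 (constant).
Newton forward-difference form: w_k = 11·C(k-1,1) + 18·C(k-1,2) + 6·C(k-1,3).
At k = 9: k-1 = 8, so w_9 = 88 + 504 + 336 = 928.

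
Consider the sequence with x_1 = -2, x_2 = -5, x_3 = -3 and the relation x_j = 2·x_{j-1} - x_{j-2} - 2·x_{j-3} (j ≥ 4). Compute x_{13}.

Compute successive terms:
x_4 = 3;  x_5 = 19;  x_6 = 41;  x_7 = 57;  x_8 = 35;  x_9 = -69;  x_{10} = -287;  x_{11} = -575;  x_{12} = -725;  x_{13} = -301.

-301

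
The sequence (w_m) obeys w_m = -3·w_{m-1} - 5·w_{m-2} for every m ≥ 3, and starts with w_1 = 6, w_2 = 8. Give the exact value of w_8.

Compute successive terms:
w_3 = -54; w_4 = 122; w_5 = -96; w_6 = -322; w_7 = 1446; w_8 = -2728.

-2728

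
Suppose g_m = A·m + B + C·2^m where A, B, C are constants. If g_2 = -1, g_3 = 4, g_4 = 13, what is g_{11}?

The three given values yield: 2A + B + 4C = -1; 3A + B + 8C = 4; 4A + B + 16C = 13.
Subtracting the first from the second: A + 4C = 5.
Subtracting the second from the third: A + 8C = 9.
Solving: C = 1, A = 1, then B = -7.
Hence g_{11} = 1·11 + (-7) + 1·2048 = 2052.

2052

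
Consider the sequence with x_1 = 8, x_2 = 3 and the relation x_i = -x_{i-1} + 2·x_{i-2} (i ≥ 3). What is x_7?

Step forward from the initial values:
x_3 = 13;  x_4 = -7;  x_5 = 33;  x_6 = -47;  x_7 = 113.
(Characteristic roots are 1 and -2.)

113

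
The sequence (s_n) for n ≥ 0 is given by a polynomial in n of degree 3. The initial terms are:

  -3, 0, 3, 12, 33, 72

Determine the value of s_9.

1st diffs: 3, 3, 9, 21, 39.
2nd diffs: 0, 6, 12, 18.
3rd diffs: 6, 6, 6 (constant).
Newton forward-difference form: s_n = -3 + 3·C(n,1) + 6·C(n,3).
At n = 9: n = 9, so s_9 = -3 + 27 + 504 = 528.

528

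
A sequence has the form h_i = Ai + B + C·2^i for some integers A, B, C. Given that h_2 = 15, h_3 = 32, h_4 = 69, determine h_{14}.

81879

Plug in i = 2, 3, 4: 2A + B + 4C = 15; 3A + B + 8C = 32; 4A + B + 16C = 69.
Subtracting the first from the second: A + 4C = 17.
Subtracting the second from the third: A + 8C = 37.
Solving: C = 5, A = -3, then B = 1.
Therefore h_{14} = -42 + 1 + 5·16384 = 81879.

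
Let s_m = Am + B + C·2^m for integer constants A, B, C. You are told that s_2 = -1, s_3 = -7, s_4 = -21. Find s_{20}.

-2097109

Plug in m = 2, 3, 4: 2A + B + 4C = -1; 3A + B + 8C = -7; 4A + B + 16C = -21.
Subtracting the first from the second: A + 4C = -6.
Subtracting the second from the third: A + 8C = -14.
Solving: C = -2, A = 2, then B = 3.
Hence s_{20} = 2·20 + 3 + (-2)·1048576 = -2097109.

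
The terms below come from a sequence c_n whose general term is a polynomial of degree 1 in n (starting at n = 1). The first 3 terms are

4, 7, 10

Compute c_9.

28

1st diffs: 3, 3 (constant).
So c_n = 3n + 1.
Evaluating at n = 9 gives c_9 = 28.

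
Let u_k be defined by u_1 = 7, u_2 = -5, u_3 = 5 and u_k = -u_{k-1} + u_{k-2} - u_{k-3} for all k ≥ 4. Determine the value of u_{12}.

Compute successive terms:
u_4 = -17; u_5 = 27; u_6 = -49; u_7 = 93; u_8 = -169; u_9 = 311; u_{10} = -573; u_{11} = 1053; u_{12} = -1937.

-1937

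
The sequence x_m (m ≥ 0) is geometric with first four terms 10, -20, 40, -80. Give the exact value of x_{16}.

Common ratio r = -2.
x_m = 10·(-2)^(m-0).
x_{16} = 10·(-2)^16 = 655360.

655360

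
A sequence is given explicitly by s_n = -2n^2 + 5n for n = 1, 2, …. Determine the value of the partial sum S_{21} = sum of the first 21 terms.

-5467

Over n = 1..21: Σn = 231, Σn² = 3311.
Total = (-2)·3311 + (5)·231 = -5467.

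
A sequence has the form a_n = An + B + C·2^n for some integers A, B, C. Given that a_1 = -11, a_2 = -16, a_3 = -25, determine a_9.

-1039

Write the equations: A + B + 2C = -11; 2A + B + 4C = -16; 3A + B + 8C = -25.
Subtracting the first from the second: A + 2C = -5.
Subtracting the second from the third: A + 4C = -9.
Solving: C = -2, A = -1, then B = -6.
Hence a_9 = -1·9 + (-6) + (-2)·512 = -1039.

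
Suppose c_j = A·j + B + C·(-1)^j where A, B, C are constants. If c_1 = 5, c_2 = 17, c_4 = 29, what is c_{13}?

At j = 1, 2, 4: A + B - C = 5; 2A + B + C = 17; 4A + B + C = 29.
Subtracting the first from the second: A + 2C = 12.
Subtracting the second from the third: 2A = 12.
Solving: C = 3, A = 6, then B = 2.
So c_j = 6·j + 2 + 3·(-1)^j; at j=13 this is 77.

77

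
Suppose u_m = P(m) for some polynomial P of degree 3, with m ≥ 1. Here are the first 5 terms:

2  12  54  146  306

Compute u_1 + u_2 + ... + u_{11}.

1st diffs: 10, 42, 92, 160.
2nd diffs: 32, 50, 68.
3rd diffs: 18, 18 (constant).
So u_m = 3m^3 - 2m^2 - 5m + 6.
Continuing: …, 552, 902, 1374, 1986, …, u_{11} = 3702.
Summing m = 1..11 (11 terms) gives 11792.

11792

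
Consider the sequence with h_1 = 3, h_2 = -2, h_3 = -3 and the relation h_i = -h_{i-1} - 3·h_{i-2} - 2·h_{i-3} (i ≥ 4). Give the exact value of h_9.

Compute successive terms:
h_4 = 3; h_5 = 10; h_6 = -13; h_7 = -23; h_8 = 42; h_9 = 53.

53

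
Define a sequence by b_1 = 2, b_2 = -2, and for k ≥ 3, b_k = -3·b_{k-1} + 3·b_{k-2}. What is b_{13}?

6894882

Iterate the recurrence:
b_3 = 12;  b_4 = -42;  b_5 = 162;  …;  b_{10} = -126522;  b_{11} = 479682;  b_{12} = -1818612;  b_{13} = 6894882.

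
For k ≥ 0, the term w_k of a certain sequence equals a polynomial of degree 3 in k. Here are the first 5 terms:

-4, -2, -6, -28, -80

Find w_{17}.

1st diffs: 2, -4, -22, -52.
2nd diffs: -6, -18, -30.
3rd diffs: -12, -12 (constant).
Newton forward-difference form: w_k = -4 + 2·C(k,1) + (-6)·C(k,2) + (-12)·C(k,3).
At k = 17: k = 17, so w_{17} = -4 + 34 - 816 - 8160 = -8946.

-8946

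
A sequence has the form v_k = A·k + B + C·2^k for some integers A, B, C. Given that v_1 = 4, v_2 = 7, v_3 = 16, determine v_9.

1510

The three given values yield: A + B + 2C = 4; 2A + B + 4C = 7; 3A + B + 8C = 16.
Subtracting the first from the second: A + 2C = 3.
Subtracting the second from the third: A + 4C = 9.
Solving: C = 3, A = -3, then B = 1.
So v_k = -3·k + 1 + 3·2^k; at k=9 this is 1510.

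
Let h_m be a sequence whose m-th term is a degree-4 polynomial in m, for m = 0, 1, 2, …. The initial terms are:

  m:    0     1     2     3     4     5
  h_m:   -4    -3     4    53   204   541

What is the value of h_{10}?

1st diffs: 1, 7, 49, 151, 337.
2nd diffs: 6, 42, 102, 186.
3rd diffs: 36, 60, 84.
4th diffs: 24, 24 (constant).
So h_m = m^4 - 4m^2 + 4m - 4.
Evaluating at m = 10 gives h_{10} = 9636.

9636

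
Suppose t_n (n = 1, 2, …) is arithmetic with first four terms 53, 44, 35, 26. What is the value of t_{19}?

Common difference d = -9.
t_n = 53 + (n - 1)·(-9).
t_{19} = 53 + 18·(-9) = -109.

-109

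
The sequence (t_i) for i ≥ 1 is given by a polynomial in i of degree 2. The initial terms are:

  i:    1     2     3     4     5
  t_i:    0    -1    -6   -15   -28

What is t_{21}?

1st diffs: -1, -5, -9, -13.
2nd diffs: -4, -4, -4 (constant).
So t_i = -2i^2 + 5i - 3.
Evaluating at i = 21 gives t_{21} = -780.

-780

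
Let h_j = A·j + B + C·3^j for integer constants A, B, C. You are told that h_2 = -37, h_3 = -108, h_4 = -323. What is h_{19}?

-4649045852

The three given values yield: 2A + B + 9C = -37; 3A + B + 27C = -108; 4A + B + 81C = -323.
Subtracting the first from the second: A + 18C = -71.
Subtracting the second from the third: A + 54C = -215.
Solving: C = -4, A = 1, then B = -3.
So h_j = 1·j + (-3) + (-4)·3^j; at j=19 this is -4649045852.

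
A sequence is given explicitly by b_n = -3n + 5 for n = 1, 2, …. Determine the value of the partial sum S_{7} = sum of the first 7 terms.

-49

Over n = 1..7: Σn = 28.
Total = (-3)·28 + (5)·7 = -49.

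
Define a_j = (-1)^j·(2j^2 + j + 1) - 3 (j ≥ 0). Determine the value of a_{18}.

664

(-1)^18 = 1; 2j^2 + j + 1 at j=18 is 667; so a_{18} = 664.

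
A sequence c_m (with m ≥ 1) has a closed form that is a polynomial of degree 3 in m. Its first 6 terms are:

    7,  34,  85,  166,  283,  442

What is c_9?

1231

1st diffs: 27, 51, 81, 117, 159.
2nd diffs: 24, 30, 36, 42.
3rd diffs: 6, 6, 6 (constant).
Newton forward-difference form: c_m = 7 + 27·C(m-1,1) + 24·C(m-1,2) + 6·C(m-1,3).
At m = 9: m-1 = 8, so c_9 = 7 + 216 + 672 + 336 = 1231.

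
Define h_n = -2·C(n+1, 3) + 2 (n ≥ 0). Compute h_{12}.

-570

C(13, 3) = 286, so h_{12} = -570.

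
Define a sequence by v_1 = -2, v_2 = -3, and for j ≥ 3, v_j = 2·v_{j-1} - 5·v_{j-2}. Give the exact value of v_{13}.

-28654

Step forward from the initial values:
v_3 = 4; v_4 = 23; v_5 = 26; …; v_{10} = 2757; v_{11} = 1084; v_{12} = -11617; v_{13} = -28654.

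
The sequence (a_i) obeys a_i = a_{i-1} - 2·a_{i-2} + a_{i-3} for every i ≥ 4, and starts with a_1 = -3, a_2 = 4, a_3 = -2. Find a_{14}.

-36

Iterate the recurrence:
a_4 = -13;  a_5 = -5;  a_6 = 19;  …;  a_{11} = 83;  a_{12} = -17;  a_{13} = -153;  a_{14} = -36.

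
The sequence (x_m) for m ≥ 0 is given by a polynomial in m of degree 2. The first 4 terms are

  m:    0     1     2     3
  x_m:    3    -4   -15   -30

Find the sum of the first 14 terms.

-2051

1st diffs: -7, -11, -15.
2nd diffs: -4, -4 (constant).
Newton forward-difference form: x_m = 3 + (-7)·C(m,1) + (-4)·C(m,2).
Continuing: …, -49, -72, -99, -130, …, x_{13} = -400.
Summing m = 0..13 (14 terms) gives -2051.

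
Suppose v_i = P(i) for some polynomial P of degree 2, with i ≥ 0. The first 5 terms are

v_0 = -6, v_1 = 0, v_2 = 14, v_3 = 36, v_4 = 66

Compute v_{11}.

1st diffs: 6, 14, 22, 30.
2nd diffs: 8, 8, 8 (constant).
Newton forward-difference form: v_i = -6 + 6·C(i,1) + 8·C(i,2).
At i = 11: i = 11, so v_{11} = -6 + 66 + 440 = 500.

500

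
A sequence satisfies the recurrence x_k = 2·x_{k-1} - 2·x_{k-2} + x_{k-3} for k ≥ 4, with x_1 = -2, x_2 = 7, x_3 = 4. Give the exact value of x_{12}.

Compute successive terms:
x_4 = -8;  x_5 = -17;  x_6 = -14;  x_7 = -2;  x_8 = 7;  x_9 = 4;  x_{10} = -8;  x_{11} = -17;  x_{12} = -14.

-14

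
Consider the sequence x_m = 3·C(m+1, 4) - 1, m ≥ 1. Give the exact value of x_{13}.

3002

C(14, 4) = 1001, so x_{13} = 3002.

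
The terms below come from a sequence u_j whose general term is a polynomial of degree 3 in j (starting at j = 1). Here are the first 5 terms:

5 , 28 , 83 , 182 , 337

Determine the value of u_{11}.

3115

1st diffs: 23, 55, 99, 155.
2nd diffs: 32, 44, 56.
3rd diffs: 12, 12 (constant).
Newton forward-difference form: u_j = 5 + 23·C(j-1,1) + 32·C(j-1,2) + 12·C(j-1,3).
At j = 11: j-1 = 10, so u_{11} = 5 + 230 + 1440 + 1440 = 3115.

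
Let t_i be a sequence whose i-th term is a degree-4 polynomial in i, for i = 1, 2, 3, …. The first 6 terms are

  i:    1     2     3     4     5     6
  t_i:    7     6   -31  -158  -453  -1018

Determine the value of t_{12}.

-18814

1st diffs: -1, -37, -127, -295, -565.
2nd diffs: -36, -90, -168, -270.
3rd diffs: -54, -78, -102.
4th diffs: -24, -24 (constant).
So t_i = -i^4 + i^3 + i^2 + 4i + 2.
Evaluating at i = 12 gives t_{12} = -18814.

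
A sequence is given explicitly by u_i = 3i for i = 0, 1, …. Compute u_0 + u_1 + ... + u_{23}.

828

Over i = 0..23: Σi = 276.
Total = (3)·276 = 828.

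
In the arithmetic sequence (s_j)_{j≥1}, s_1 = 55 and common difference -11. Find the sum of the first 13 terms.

s_j = 55 + (j - 1)·(-11).
s_{13} = -77; S = 13·(55 + (-77))/2 = -143.

-143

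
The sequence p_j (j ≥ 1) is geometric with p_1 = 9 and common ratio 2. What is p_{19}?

2359296

p_j = 9·2^(j-1).
p_{19} = 9·2^18 = 2359296.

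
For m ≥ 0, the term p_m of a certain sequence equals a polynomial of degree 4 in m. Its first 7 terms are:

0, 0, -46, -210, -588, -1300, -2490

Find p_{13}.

-41340

1st diffs: 0, -46, -164, -378, -712, -1190.
2nd diffs: -46, -118, -214, -334, -478.
3rd diffs: -72, -96, -120, -144.
4th diffs: -24, -24, -24 (constant).
Newton forward-difference form: p_m = (-46)·C(m,2) + (-72)·C(m,3) + (-24)·C(m,4).
At m = 13: m = 13, so p_{13} = -3588 - 20592 - 17160 = -41340.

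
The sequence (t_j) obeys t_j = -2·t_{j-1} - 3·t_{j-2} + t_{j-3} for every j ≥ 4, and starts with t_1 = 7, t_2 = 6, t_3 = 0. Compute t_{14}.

6229

t_4 = -11; t_5 = 28; t_6 = -23; …; t_{11} = 1197; t_{12} = -2354; t_{13} = 1015; t_{14} = 6229.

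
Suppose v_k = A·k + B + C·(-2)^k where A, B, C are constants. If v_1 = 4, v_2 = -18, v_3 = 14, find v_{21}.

Write the equations: A + B - 2C = 4; 2A + B + 4C = -18; 3A + B - 8C = 14.
Subtracting the first from the second: A + 6C = -22.
Subtracting the second from the third: A - 12C = 32.
Solving: C = -3, A = -4, then B = 2.
So v_k = -4·k + 2 + (-3)·(-2)^k; at k=21 this is 6291374.

6291374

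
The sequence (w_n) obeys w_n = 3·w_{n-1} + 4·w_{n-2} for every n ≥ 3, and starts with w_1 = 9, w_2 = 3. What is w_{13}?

Iterate the recurrence:
w_3 = 45  w_4 = 147  w_5 = 621  …  w_{10} = 629139  w_{11} = 2516589  w_{12} = 10066323  w_{13} = 40265325.
(Characteristic roots are 4 and -1.)

40265325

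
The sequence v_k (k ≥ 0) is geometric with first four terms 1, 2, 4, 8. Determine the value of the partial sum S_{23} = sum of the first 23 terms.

Common ratio r = 2.
v_k = 1·2^(k-0).
S = 1·(2^23 - 1)/(2 - 1) = 1·(8388608 - 1)/(1) = 8388607.

8388607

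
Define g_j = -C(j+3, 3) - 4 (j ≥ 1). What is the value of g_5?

-60

C(8, 3) = 56, so g_5 = -60.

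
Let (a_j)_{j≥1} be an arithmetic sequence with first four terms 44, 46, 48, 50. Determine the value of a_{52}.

Common difference d = 2.
a_j = 44 + (j - 1)·2.
a_{52} = 44 + 51·2 = 146.

146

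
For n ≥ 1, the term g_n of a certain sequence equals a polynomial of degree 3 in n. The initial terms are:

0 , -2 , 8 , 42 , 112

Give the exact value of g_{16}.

1st diffs: -2, 10, 34, 70.
2nd diffs: 12, 24, 36.
3rd diffs: 12, 12 (constant).
So g_n = 2n^3 - 6n^2 + 2n + 2.
Evaluating at n = 16 gives g_{16} = 6690.

6690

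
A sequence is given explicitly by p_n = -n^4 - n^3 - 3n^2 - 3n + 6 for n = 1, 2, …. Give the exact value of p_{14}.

-41784

p_{14} = -1·14^4 - 1·14^3 - 3·14^2 - 3·14 + 6 = -41784.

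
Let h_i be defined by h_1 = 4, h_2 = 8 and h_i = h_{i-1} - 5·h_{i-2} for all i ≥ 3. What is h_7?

Iterate the recurrence:
h_3 = -12; h_4 = -52; h_5 = 8; h_6 = 268; h_7 = 228.

228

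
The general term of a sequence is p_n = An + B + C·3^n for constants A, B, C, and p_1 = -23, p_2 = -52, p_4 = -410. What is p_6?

The three given values yield: A + B + 3C = -23; 2A + B + 9C = -52; 4A + B + 81C = -410.
Subtracting the first from the second: A + 6C = -29.
Subtracting the second from the third: 2A + 72C = -358.
Solving: C = -5, A = 1, then B = -9.
So p_n = 1·n + (-9) + (-5)·3^n; at n=6 this is -3648.

-3648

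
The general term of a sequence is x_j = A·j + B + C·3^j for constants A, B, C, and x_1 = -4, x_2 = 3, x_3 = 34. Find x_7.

At j = 1, 2, 3: A + B + 3C = -4; 2A + B + 9C = 3; 3A + B + 27C = 34.
Subtracting the first from the second: A + 6C = 7.
Subtracting the second from the third: A + 18C = 31.
Solving: C = 2, A = -5, then B = -5.
Therefore x_7 = -35 + (-5) + 2·2187 = 4334.

4334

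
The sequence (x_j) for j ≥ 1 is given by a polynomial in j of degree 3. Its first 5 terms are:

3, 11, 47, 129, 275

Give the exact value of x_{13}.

5907

1st diffs: 8, 36, 82, 146.
2nd diffs: 28, 46, 64.
3rd diffs: 18, 18 (constant).
So x_j = 3j^3 - 4j^2 - j + 5.
Evaluating at j = 13 gives x_{13} = 5907.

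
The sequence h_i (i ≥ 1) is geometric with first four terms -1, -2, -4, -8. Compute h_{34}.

Common ratio r = 2.
h_i = (-1)·2^(i-1).
h_{34} = (-1)·2^33 = -8589934592.

-8589934592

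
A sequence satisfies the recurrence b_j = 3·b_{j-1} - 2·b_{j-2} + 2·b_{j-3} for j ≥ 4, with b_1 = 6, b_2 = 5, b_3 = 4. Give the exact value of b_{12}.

28044

b_4 = 14;  b_5 = 44;  b_6 = 112;  b_7 = 276;  b_8 = 692;  b_9 = 1748;  b_{10} = 4412;  b_{11} = 11124;  b_{12} = 28044.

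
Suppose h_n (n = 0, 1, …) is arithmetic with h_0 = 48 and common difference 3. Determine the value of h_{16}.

h_n = 48 + (n - 0)·3.
h_{16} = 48 + 16·3 = 96.

96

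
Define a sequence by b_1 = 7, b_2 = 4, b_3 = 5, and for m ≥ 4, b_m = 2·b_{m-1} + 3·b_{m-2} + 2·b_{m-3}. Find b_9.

9655

Step forward from the initial values:
b_4 = 36;  b_5 = 95;  b_6 = 308;  b_7 = 973;  b_8 = 3060;  b_9 = 9655.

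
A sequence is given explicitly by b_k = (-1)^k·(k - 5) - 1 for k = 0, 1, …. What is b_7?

-3

(-1)^7 = -1; k - 5 at k=7 is 2; so b_7 = -3.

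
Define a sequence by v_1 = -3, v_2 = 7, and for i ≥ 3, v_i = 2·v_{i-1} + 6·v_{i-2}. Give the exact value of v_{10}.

44656

Compute successive terms:
v_3 = -4;  v_4 = 34;  v_5 = 44;  v_6 = 292;  v_7 = 848;  v_8 = 3448;  v_9 = 11984;  v_{10} = 44656.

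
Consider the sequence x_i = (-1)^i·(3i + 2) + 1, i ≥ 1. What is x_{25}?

-76

(-1)^25 = -1; 3i + 2 at i=25 is 77; so x_{25} = -76.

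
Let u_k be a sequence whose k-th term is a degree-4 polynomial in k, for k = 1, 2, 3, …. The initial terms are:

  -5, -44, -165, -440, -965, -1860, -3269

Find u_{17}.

-94469

1st diffs: -39, -121, -275, -525, -895, -1409.
2nd diffs: -82, -154, -250, -370, -514.
3rd diffs: -72, -96, -120, -144.
4th diffs: -24, -24, -24 (constant).
Newton forward-difference form: u_k = -5 + (-39)·C(k-1,1) + (-82)·C(k-1,2) + (-72)·C(k-1,3) + (-24)·C(k-1,4).
At k = 17: k-1 = 16, so u_{17} = -5 - 624 - 9840 - 40320 - 43680 = -94469.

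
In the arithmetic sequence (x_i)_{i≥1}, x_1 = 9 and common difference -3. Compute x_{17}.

x_i = 9 + (i - 1)·(-3).
x_{17} = 9 + 16·(-3) = -39.

-39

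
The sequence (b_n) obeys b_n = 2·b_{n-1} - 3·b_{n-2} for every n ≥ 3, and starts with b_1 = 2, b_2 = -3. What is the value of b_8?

21

Compute successive terms:
b_3 = -12;  b_4 = -15;  b_5 = 6;  b_6 = 57;  b_7 = 96;  b_8 = 21.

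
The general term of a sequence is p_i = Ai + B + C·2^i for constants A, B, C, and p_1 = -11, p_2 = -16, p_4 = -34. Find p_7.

-155

The three given values yield: A + B + 2C = -11; 2A + B + 4C = -16; 4A + B + 16C = -34.
Subtracting the first from the second: A + 2C = -5.
Subtracting the second from the third: 2A + 12C = -18.
Solving: C = -1, A = -3, then B = -6.
Therefore p_7 = -21 + (-6) + (-1)·128 = -155.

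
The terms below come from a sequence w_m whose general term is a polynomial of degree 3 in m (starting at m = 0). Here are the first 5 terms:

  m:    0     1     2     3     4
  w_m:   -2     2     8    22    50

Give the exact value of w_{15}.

1st diffs: 4, 6, 14, 28.
2nd diffs: 2, 8, 14.
3rd diffs: 6, 6 (constant).
Newton forward-difference form: w_m = -2 + 4·C(m,1) + 2·C(m,2) + 6·C(m,3).
At m = 15: m = 15, so w_{15} = -2 + 60 + 210 + 2730 = 2998.

2998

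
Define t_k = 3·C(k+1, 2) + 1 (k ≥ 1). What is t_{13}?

274

C(14, 2) = 91, so t_{13} = 274.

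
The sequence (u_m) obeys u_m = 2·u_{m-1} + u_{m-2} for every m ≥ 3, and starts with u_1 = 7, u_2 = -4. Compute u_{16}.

-214626

Compute successive terms:
u_3 = -1;  u_4 = -6;  u_5 = -13;  …;  u_{13} = -15253;  u_{14} = -36824;  u_{15} = -88901;  u_{16} = -214626.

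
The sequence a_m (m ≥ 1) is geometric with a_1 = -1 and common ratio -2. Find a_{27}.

a_m = (-1)·(-2)^(m-1).
a_{27} = (-1)·(-2)^26 = -67108864.

-67108864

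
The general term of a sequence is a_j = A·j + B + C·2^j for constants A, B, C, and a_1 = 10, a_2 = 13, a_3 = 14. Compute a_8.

-209

Write the equations: A + B + 2C = 10; 2A + B + 4C = 13; 3A + B + 8C = 14.
Subtracting the first from the second: A + 2C = 3.
Subtracting the second from the third: A + 4C = 1.
Solving: C = -1, A = 5, then B = 7.
Therefore a_8 = 40 + 7 + (-1)·256 = -209.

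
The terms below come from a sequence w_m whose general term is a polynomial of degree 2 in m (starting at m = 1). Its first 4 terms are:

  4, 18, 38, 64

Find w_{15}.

1st diffs: 14, 20, 26.
2nd diffs: 6, 6 (constant).
So w_m = 3m^2 + 5m - 4.
Evaluating at m = 15 gives w_{15} = 746.

746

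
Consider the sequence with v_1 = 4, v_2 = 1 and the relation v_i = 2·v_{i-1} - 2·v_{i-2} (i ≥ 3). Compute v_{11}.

v_3 = -6; v_4 = -14; v_5 = -16; v_6 = -4; v_7 = 24; v_8 = 56; v_9 = 64; v_{10} = 16; v_{11} = -96.

-96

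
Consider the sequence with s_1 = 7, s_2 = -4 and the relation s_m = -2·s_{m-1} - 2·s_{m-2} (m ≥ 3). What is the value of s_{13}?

s_3 = -6  s_4 = 20  s_5 = -28  …  s_{10} = -64  s_{11} = -96  s_{12} = 320  s_{13} = -448.

-448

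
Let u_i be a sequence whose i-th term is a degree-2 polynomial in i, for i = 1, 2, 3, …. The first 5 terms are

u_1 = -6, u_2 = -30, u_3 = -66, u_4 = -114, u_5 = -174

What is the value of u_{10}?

-654

1st diffs: -24, -36, -48, -60.
2nd diffs: -12, -12, -12 (constant).
So u_i = -6i^2 - 6i + 6.
Evaluating at i = 10 gives u_{10} = -654.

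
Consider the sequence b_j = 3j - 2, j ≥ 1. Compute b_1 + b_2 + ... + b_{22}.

Over j = 1..22: Σj = 253.
Total = (3)·253 + (-2)·22 = 715.

715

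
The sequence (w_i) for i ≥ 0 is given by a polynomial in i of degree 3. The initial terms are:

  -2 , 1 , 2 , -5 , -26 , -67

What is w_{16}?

-3554

1st diffs: 3, 1, -7, -21, -41.
2nd diffs: -2, -8, -14, -20.
3rd diffs: -6, -6, -6 (constant).
Newton forward-difference form: w_i = -2 + 3·C(i,1) + (-2)·C(i,2) + (-6)·C(i,3).
At i = 16: i = 16, so w_{16} = -2 + 48 - 240 - 3360 = -3554.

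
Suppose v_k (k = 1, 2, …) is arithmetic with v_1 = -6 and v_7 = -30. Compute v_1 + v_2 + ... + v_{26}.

-1456

Common difference d = (-30 - (-6)) / (7 - 1) = -4.
v_k = -6 + (k - 1)·(-4).
v_{26} = -106; S = 26·(-6 + (-106))/2 = -1456.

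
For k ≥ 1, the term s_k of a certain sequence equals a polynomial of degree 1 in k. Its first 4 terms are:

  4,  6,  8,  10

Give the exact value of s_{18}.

1st diffs: 2, 2, 2 (constant).
So s_k = 2k + 2.
Evaluating at k = 18 gives s_{18} = 38.

38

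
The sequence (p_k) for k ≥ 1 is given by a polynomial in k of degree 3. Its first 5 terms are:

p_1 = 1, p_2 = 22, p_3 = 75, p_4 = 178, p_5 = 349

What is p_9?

1st diffs: 21, 53, 103, 171.
2nd diffs: 32, 50, 68.
3rd diffs: 18, 18 (constant).
So p_k = 3k^3 - 2k^2 + 6k - 6.
Evaluating at k = 9 gives p_9 = 2073.

2073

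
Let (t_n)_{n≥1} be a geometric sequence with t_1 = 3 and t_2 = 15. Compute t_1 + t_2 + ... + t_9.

1464843

Common ratio r = 5.
t_n = 3·5^(n-1).
S = 3·(5^9 - 1)/(5 - 1) = 3·(1953125 - 1)/(4) = 1464843.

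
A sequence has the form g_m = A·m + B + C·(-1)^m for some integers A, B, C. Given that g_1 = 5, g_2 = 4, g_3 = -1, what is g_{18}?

At m = 1, 2, 3: A + B - C = 5; 2A + B + C = 4; 3A + B - C = -1.
Subtracting the first from the second: A + 2C = -1.
Subtracting the second from the third: A - 2C = -5.
Solving: C = 1, A = -3, then B = 9.
Hence g_{18} = -3·18 + 9 + 1·1 = -44.

-44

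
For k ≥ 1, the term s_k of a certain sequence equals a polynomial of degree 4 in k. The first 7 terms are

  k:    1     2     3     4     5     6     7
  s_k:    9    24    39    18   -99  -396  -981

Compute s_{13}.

-19611

1st diffs: 15, 15, -21, -117, -297, -585.
2nd diffs: 0, -36, -96, -180, -288.
3rd diffs: -36, -60, -84, -108.
4th diffs: -24, -24, -24 (constant).
Newton forward-difference form: s_k = 9 + 15·C(k-1,1) + (-36)·C(k-1,3) + (-24)·C(k-1,4).
At k = 13: k-1 = 12, so s_{13} = 9 + 180 - 7920 - 11880 = -19611.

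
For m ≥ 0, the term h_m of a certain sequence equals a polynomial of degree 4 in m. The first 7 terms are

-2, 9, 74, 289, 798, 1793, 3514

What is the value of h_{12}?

1st diffs: 11, 65, 215, 509, 995, 1721.
2nd diffs: 54, 150, 294, 486, 726.
3rd diffs: 96, 144, 192, 240.
4th diffs: 48, 48, 48 (constant).
Newton forward-difference form: h_m = -2 + 11·C(m,1) + 54·C(m,2) + 96·C(m,3) + 48·C(m,4).
At m = 12: m = 12, so h_{12} = -2 + 132 + 3564 + 21120 + 23760 = 48574.

48574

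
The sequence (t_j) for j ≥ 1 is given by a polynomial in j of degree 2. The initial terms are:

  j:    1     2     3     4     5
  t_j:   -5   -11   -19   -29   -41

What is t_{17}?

1st diffs: -6, -8, -10, -12.
2nd diffs: -2, -2, -2 (constant).
Newton forward-difference form: t_j = -5 + (-6)·C(j-1,1) + (-2)·C(j-1,2).
At j = 17: j-1 = 16, so t_{17} = -5 - 96 - 240 = -341.

-341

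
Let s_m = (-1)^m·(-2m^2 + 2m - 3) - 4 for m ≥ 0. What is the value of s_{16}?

-487

(-1)^16 = 1; -2m^2 + 2m - 3 at m=16 is -483; so s_{16} = -487.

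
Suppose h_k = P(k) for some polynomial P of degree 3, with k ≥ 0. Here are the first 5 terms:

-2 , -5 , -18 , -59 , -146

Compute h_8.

1st diffs: -3, -13, -41, -87.
2nd diffs: -10, -28, -46.
3rd diffs: -18, -18 (constant).
So h_k = -3k^3 + 4k^2 - 4k - 2.
Evaluating at k = 8 gives h_8 = -1314.

-1314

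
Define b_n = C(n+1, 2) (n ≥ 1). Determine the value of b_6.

C(7, 2) = 21, so b_6 = 21.

21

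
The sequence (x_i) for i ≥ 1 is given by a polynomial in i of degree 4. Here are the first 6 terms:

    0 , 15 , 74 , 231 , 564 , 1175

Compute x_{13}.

26844

1st diffs: 15, 59, 157, 333, 611.
2nd diffs: 44, 98, 176, 278.
3rd diffs: 54, 78, 102.
4th diffs: 24, 24 (constant).
Newton forward-difference form: x_i = 15·C(i-1,1) + 44·C(i-1,2) + 54·C(i-1,3) + 24·C(i-1,4).
At i = 13: i-1 = 12, so x_{13} = 180 + 2904 + 11880 + 11880 = 26844.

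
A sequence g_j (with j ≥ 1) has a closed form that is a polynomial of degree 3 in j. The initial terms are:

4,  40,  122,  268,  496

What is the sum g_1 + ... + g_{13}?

1st diffs: 36, 82, 146, 228.
2nd diffs: 46, 64, 82.
3rd diffs: 18, 18 (constant).
So g_j = 3j^3 + 5j^2 - 4.
Continuing: …, 824, 1270, 1852, 2588, …, g_{13} = 7432.
Summing j = 1..13 (13 terms) gives 28886.

28886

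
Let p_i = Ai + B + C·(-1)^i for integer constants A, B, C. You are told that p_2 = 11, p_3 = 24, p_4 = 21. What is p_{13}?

Write the equations: 2A + B + C = 11; 3A + B - C = 24; 4A + B + C = 21.
Subtracting the first from the second: A - 2C = 13.
Subtracting the second from the third: A + 2C = -3.
Solving: C = -4, A = 5, then B = 5.
Hence p_{13} = 5·13 + 5 + (-4)·(-1) = 74.

74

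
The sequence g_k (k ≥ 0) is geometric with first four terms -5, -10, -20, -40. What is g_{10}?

Common ratio r = 2.
g_k = (-5)·2^(k-0).
g_{10} = (-5)·2^10 = -5120.

-5120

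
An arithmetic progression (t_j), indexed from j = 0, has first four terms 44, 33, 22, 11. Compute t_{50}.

Common difference d = -11.
t_j = 44 + (j - 0)·(-11).
t_{50} = 44 + 50·(-11) = -506.

-506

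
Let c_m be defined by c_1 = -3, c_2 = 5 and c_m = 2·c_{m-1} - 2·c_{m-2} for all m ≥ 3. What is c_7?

-64

Applying the relation repeatedly:
c_3 = 16  c_4 = 22  c_5 = 12  c_6 = -20  c_7 = -64.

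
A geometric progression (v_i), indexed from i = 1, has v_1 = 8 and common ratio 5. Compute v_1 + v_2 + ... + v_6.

31248

v_i = 8·5^(i-1).
S = 8·(5^6 - 1)/(5 - 1) = 8·(15625 - 1)/(4) = 31248.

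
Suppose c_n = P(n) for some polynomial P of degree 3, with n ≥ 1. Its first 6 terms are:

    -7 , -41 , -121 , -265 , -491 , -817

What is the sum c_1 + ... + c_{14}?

1st diffs: -34, -80, -144, -226, -326.
2nd diffs: -46, -64, -82, -100.
3rd diffs: -18, -18, -18 (constant).
So c_n = -3n^3 - 5n^2 + 2n - 1.
Continuing: …, -1261, -1841, -2575, -3481, …, c_{14} = -9185.
Summing n = 1..14 (14 terms) gives -37954.

-37954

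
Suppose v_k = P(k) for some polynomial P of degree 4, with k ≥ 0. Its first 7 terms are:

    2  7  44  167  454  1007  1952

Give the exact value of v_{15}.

1st diffs: 5, 37, 123, 287, 553, 945.
2nd diffs: 32, 86, 164, 266, 392.
3rd diffs: 54, 78, 102, 126.
4th diffs: 24, 24, 24 (constant).
So v_k = k^4 + 3k^3 + k + 2.
Evaluating at k = 15 gives v_{15} = 60767.

60767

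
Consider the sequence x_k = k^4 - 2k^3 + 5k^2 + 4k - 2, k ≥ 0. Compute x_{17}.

x_{17} = 1·17^4 - 2·17^3 + 5·17^2 + 4·17 - 2 = 75206.

75206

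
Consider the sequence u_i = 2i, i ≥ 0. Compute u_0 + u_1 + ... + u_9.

Over i = 0..9: Σi = 45.
Total = (2)·45 = 90.

90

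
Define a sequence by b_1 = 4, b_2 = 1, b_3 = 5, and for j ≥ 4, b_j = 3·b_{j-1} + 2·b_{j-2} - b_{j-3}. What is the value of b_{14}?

Applying the relation repeatedly:
b_4 = 13;  b_5 = 48;  b_6 = 165;  …;  b_{11} = 85775;  b_{12} = 299428;  b_{13} = 1045263;  b_{14} = 3648870.

3648870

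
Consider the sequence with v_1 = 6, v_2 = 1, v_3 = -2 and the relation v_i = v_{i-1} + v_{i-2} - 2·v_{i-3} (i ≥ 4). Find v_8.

v_4 = -13, v_5 = -17, v_6 = -26, v_7 = -17, v_8 = -9.

-9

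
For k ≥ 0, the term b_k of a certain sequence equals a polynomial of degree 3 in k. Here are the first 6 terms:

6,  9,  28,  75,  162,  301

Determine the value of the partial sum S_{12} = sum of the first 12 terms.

1st diffs: 3, 19, 47, 87, 139.
2nd diffs: 16, 28, 40, 52.
3rd diffs: 12, 12, 12 (constant).
Newton forward-difference form: b_k = 6 + 3·C(k,1) + 16·C(k,2) + 12·C(k,3).
Continuing: …, 504, 783, 1150, 1617, …, b_{11} = 2899.
Summing k = 0..11 (12 terms) gives 9730.

9730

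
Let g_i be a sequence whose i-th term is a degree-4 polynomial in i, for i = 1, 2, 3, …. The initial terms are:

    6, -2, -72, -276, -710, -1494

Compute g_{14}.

1st diffs: -8, -70, -204, -434, -784.
2nd diffs: -62, -134, -230, -350.
3rd diffs: -72, -96, -120.
4th diffs: -24, -24 (constant).
So g_i = -i^4 - 2i^3 + 6i^2 + 3i.
Evaluating at i = 14 gives g_{14} = -42686.

-42686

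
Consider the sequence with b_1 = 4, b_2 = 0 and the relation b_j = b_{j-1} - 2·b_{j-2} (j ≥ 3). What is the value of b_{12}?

b_3 = -8;  b_4 = -8;  b_5 = 8;  b_6 = 24;  b_7 = 8;  b_8 = -40;  b_9 = -56;  b_{10} = 24;  b_{11} = 136;  b_{12} = 88.

88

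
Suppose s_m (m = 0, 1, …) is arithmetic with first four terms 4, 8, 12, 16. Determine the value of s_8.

36

Common difference d = 4.
s_m = 4 + (m - 0)·4.
s_8 = 4 + 8·4 = 36.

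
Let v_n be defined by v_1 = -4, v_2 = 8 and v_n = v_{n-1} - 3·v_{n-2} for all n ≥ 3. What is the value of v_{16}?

-7204

Iterate the recurrence:
v_3 = 20; v_4 = -4; v_5 = -64; …; v_{13} = 4316; v_{14} = -2872; v_{15} = -15820; v_{16} = -7204.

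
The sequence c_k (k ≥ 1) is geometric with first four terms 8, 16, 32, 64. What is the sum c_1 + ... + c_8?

Common ratio r = 2.
c_k = 8·2^(k-1).
S = 8·(2^8 - 1)/(2 - 1) = 8·(256 - 1)/(1) = 2040.

2040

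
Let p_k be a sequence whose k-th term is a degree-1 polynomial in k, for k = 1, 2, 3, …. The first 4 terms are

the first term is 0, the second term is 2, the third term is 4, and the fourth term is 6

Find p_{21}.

40

1st diffs: 2, 2, 2 (constant).
So p_k = 2k - 2.
Evaluating at k = 21 gives p_{21} = 40.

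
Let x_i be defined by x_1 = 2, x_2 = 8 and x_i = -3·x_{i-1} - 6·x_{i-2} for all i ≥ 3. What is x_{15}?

Compute successive terms:
x_3 = -36; x_4 = 60; x_5 = 36; …; x_{12} = -30132; x_{13} = 259524; x_{14} = -597780; x_{15} = 236196.

236196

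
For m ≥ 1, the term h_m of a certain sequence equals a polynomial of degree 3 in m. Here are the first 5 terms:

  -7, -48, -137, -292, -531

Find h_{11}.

1st diffs: -41, -89, -155, -239.
2nd diffs: -48, -66, -84.
3rd diffs: -18, -18 (constant).
Newton forward-difference form: h_m = -7 + (-41)·C(m-1,1) + (-48)·C(m-1,2) + (-18)·C(m-1,3).
At m = 11: m-1 = 10, so h_{11} = -7 - 410 - 2160 - 2160 = -4737.

-4737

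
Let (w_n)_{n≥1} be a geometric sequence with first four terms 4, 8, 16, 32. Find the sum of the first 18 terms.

1048572

Common ratio r = 2.
w_n = 4·2^(n-1).
S = 4·(2^18 - 1)/(2 - 1) = 4·(262144 - 1)/(1) = 1048572.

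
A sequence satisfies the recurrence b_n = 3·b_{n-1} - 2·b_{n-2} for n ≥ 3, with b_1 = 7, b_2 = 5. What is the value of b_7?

-119

b_3 = 1, b_4 = -7, b_5 = -23, b_6 = -55, b_7 = -119.
(Characteristic roots are 2 and 1.)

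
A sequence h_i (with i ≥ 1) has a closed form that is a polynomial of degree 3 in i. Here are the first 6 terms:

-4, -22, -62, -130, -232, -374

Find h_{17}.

1st diffs: -18, -40, -68, -102, -142.
2nd diffs: -22, -28, -34, -40.
3rd diffs: -6, -6, -6 (constant).
Newton forward-difference form: h_i = -4 + (-18)·C(i-1,1) + (-22)·C(i-1,2) + (-6)·C(i-1,3).
At i = 17: i-1 = 16, so h_{17} = -4 - 288 - 2640 - 3360 = -6292.

-6292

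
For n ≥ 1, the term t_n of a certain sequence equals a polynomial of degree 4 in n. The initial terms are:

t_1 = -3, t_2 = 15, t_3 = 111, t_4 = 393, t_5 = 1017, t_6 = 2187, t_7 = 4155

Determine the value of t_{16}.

123117

1st diffs: 18, 96, 282, 624, 1170, 1968.
2nd diffs: 78, 186, 342, 546, 798.
3rd diffs: 108, 156, 204, 252.
4th diffs: 48, 48, 48 (constant).
Newton forward-difference form: t_n = -3 + 18·C(n-1,1) + 78·C(n-1,2) + 108·C(n-1,3) + 48·C(n-1,4).
At n = 16: n-1 = 15, so t_{16} = -3 + 270 + 8190 + 49140 + 65520 = 123117.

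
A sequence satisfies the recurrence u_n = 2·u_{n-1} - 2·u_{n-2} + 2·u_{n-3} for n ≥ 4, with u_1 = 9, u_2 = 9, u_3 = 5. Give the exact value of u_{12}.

u_4 = 10, u_5 = 28, u_6 = 46, u_7 = 56, u_8 = 76, u_9 = 132, u_{10} = 224, u_{11} = 336, u_{12} = 488.

488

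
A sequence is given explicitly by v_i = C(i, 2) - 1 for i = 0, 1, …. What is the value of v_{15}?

104

C(15, 2) = 105, so v_{15} = 104.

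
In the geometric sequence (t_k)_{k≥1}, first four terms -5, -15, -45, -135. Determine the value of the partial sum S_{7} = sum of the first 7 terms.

Common ratio r = 3.
t_k = (-5)·3^(k-1).
S = (-5)·(3^7 - 1)/(3 - 1) = (-5)·(2187 - 1)/(2) = -5465.

-5465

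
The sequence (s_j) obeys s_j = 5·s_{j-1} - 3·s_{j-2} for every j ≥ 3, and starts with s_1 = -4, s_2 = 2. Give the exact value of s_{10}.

671432

Applying the relation repeatedly:
s_3 = 22  s_4 = 104  s_5 = 454  s_6 = 1958  s_7 = 8428  s_8 = 36266  s_9 = 156046  s_{10} = 671432.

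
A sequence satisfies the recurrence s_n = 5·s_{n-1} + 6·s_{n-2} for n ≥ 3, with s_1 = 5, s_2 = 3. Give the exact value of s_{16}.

537354268083

Applying the relation repeatedly:
s_3 = 45; s_4 = 243; s_5 = 1485; …; s_{13} = 2487751245; s_{14} = 14926507443; s_{15} = 89559044685; s_{16} = 537354268083.
(Characteristic roots are 6 and -1.)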